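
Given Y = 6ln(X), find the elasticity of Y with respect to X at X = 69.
Elasticity = 1/ln(69) ≈ 0.2362

Elasticity = (dY/dX) · (X/Y)

dY/dX = 6/X
At X = 69: dY/dX = 2/23, Y = 6·ln(69)

Elasticity = (2/23) · (69 / (6·ln(69))) = 1/ln(69) ≈ 0.2362

Interpretation: for a small percentage change in X, the percentage change in Y is approximately 0.24 times as large.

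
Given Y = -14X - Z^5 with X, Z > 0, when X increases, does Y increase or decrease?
Y decreases

Taking the partial derivative:
∂Y/∂X = -14

∂Y/∂X = -14 < 0 (assuming positive values)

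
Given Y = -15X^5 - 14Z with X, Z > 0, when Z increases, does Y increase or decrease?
Y decreases

Taking the partial derivative:
∂Y/∂Z = -14

∂Y/∂Z = -14 < 0 (assuming positive values)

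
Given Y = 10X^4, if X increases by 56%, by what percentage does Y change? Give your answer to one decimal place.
492.2%

For Y = 10X^4:
If X → X(1 + 0.56)
Then Y → Y · (1 + 0.56)^4
     ≈ Y · 5.9224

Percentage change = ((1 + 0.56)^4 − 1) × 100% ≈ 492.2%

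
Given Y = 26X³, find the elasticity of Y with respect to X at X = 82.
Elasticity = 3

Elasticity = (dY/dX) · (X/Y)

dY/dX = 78·X²
At X = 82: dY/dX = 524472, Y = 14335568

Elasticity = 524472 · (82 / 14335568) = 3

Interpretation: for a small percentage change in X, the percentage change in Y is approximately 3.00 times as large.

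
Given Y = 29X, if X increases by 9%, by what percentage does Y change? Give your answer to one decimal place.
9.0%

For Y = 29X:
If X → X(1 + 0.09)
Then Y → Y · (1 + 0.09)^1
     = Y · 1.0900

Percentage change = ((1 + 0.09)^1 − 1) × 100% = 9.0%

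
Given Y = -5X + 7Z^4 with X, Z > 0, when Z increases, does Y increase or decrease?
Y increases

Taking the partial derivative:
∂Y/∂Z = 28Z^3

∂Y/∂Z = 28Z^3 > 0 (assuming positive values)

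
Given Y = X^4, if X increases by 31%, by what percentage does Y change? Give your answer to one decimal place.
194.5%

For Y = X^4:
If X → X(1 + 0.31)
Then Y → Y · (1 + 0.31)^4
     ≈ Y · 2.9450

Percentage change = ((1 + 0.31)^4 − 1) × 100% ≈ 194.5%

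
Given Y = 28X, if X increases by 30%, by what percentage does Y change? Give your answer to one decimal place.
30.0%

For Y = 28X:
If X → X(1 + 0.3)
Then Y → Y · (1 + 0.3)^1
     = Y · 1.3000

Percentage change = ((1 + 0.3)^1 − 1) × 100% = 30.0%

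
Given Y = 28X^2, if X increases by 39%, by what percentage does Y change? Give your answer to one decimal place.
93.2%

For Y = 28X^2:
If X → X(1 + 0.39)
Then Y → Y · (1 + 0.39)^2
     = Y · 1.9321

Percentage change = ((1 + 0.39)^2 − 1) × 100% ≈ 93.2%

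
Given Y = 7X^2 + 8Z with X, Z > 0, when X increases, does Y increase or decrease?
Y increases

Taking the partial derivative:
∂Y/∂X = 14X

∂Y/∂X = 14X > 0 (assuming positive values)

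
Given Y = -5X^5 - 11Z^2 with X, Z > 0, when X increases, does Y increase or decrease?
Y decreases

Taking the partial derivative:
∂Y/∂X = -25X^4

∂Y/∂X = -25X^4 < 0 (assuming positive values)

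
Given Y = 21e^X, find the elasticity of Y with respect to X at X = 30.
Elasticity = 30

Elasticity = (dY/dX) · (X/Y)

dY/dX = 21·e^X
At X = 30: dY/dX = 21·e^30, Y = 21·e^30

Elasticity = (21·e^30) · (30 / (21·e^30)) = 30

Interpretation: for a small percentage change in X, the percentage change in Y is approximately 30.00 times as large.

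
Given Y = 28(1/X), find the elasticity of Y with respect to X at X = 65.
Elasticity = -1

Elasticity = (dY/dX) · (X/Y)

dY/dX = -28/X²
At X = 65: dY/dX = -28/4225, Y = 28/65

Elasticity = (-28/4225) · (65 / (28/65)) = -1

Interpretation: for a small percentage change in X, the percentage change in Y is approximately -1.00 times as large.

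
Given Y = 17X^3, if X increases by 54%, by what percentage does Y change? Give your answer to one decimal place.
265.2%

For Y = 17X^3:
If X → X(1 + 0.54)
Then Y → Y · (1 + 0.54)^3
     ≈ Y · 3.6523

Percentage change = ((1 + 0.54)^3 − 1) × 100% ≈ 265.2%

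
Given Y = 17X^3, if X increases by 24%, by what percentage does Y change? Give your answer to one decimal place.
90.7%

For Y = 17X^3:
If X → X(1 + 0.24)
Then Y → Y · (1 + 0.24)^3
     ≈ Y · 1.9066

Percentage change = ((1 + 0.24)^3 − 1) × 100% ≈ 90.7%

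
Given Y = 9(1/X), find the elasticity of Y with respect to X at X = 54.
Elasticity = -1

Elasticity = (dY/dX) · (X/Y)

dY/dX = -9/X²
At X = 54: dY/dX = -1/324, Y = 1/6

Elasticity = (-1/324) · (54 / (1/6)) = -1

Interpretation: for a small percentage change in X, the percentage change in Y is approximately -1.00 times as large.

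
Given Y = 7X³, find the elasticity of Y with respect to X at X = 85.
Elasticity = 3

Elasticity = (dY/dX) · (X/Y)

dY/dX = 21·X²
At X = 85: dY/dX = 151725, Y = 4298875

Elasticity = 151725 · (85 / 4298875) = 3

Interpretation: for a small percentage change in X, the percentage change in Y is approximately 3.00 times as large.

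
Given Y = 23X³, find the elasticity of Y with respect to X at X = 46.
Elasticity = 3

Elasticity = (dY/dX) · (X/Y)

dY/dX = 69·X²
At X = 46: dY/dX = 146004, Y = 2238728

Elasticity = 146004 · (46 / 2238728) = 3

Interpretation: for a small percentage change in X, the percentage change in Y is approximately 3.00 times as large.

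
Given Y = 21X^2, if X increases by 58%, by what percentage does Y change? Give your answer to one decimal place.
149.6%

For Y = 21X^2:
If X → X(1 + 0.58)
Then Y → Y · (1 + 0.58)^2
     = Y · 2.4964

Percentage change = ((1 + 0.58)^2 − 1) × 100% ≈ 149.6%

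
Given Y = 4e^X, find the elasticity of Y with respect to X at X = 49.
Elasticity = 49

Elasticity = (dY/dX) · (X/Y)

dY/dX = 4·e^X
At X = 49: dY/dX = 4·e^49, Y = 4·e^49

Elasticity = (4·e^49) · (49 / (4·e^49)) = 49

Interpretation: for a small percentage change in X, the percentage change in Y is approximately 49.00 times as large.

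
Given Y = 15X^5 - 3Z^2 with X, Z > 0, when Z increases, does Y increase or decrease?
Y decreases

Taking the partial derivative:
∂Y/∂Z = -6Z

∂Y/∂Z = -6Z < 0 (assuming positive values)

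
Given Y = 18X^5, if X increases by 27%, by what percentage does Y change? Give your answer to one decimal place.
230.4%

For Y = 18X^5:
If X → X(1 + 0.27)
Then Y → Y · (1 + 0.27)^5
     ≈ Y · 3.3038

Percentage change = ((1 + 0.27)^5 − 1) × 100% ≈ 230.4%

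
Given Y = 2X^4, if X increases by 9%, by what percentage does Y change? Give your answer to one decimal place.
41.2%

For Y = 2X^4:
If X → X(1 + 0.09)
Then Y → Y · (1 + 0.09)^4
     ≈ Y · 1.4116

Percentage change = ((1 + 0.09)^4 − 1) × 100% ≈ 41.2%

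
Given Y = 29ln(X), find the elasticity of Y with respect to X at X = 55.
Elasticity = 1/ln(55) ≈ 0.2495

Elasticity = (dY/dX) · (X/Y)

dY/dX = 29/X
At X = 55: dY/dX = 29/55, Y = 29·ln(55)

Elasticity = (29/55) · (55 / (29·ln(55))) = 1/ln(55) ≈ 0.2495

Interpretation: for a small percentage change in X, the percentage change in Y is approximately 0.25 times as large.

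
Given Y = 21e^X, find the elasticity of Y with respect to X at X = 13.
Elasticity = 13

Elasticity = (dY/dX) · (X/Y)

dY/dX = 21·e^X
At X = 13: dY/dX = 21·e^13, Y = 21·e^13

Elasticity = (21·e^13) · (13 / (21·e^13)) = 13

Interpretation: for a small percentage change in X, the percentage change in Y is approximately 13.00 times as large.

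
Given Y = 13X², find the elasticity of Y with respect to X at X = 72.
Elasticity = 2

Elasticity = (dY/dX) · (X/Y)

dY/dX = 26·X
At X = 72: dY/dX = 1872, Y = 67392

Elasticity = 1872 · (72 / 67392) = 2

Interpretation: for a small percentage change in X, the percentage change in Y is approximately 2.00 times as large.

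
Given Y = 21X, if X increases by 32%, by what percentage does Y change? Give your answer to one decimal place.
32.0%

For Y = 21X:
If X → X(1 + 0.32)
Then Y → Y · (1 + 0.32)^1
     = Y · 1.3200

Percentage change = ((1 + 0.32)^1 − 1) × 100% = 32.0%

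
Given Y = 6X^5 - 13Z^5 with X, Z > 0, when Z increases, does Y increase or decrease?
Y decreases

Taking the partial derivative:
∂Y/∂Z = -65Z^4

∂Y/∂Z = -65Z^4 < 0 (assuming positive values)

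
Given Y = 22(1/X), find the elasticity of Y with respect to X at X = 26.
Elasticity = -1

Elasticity = (dY/dX) · (X/Y)

dY/dX = -22/X²
At X = 26: dY/dX = -11/338, Y = 11/13

Elasticity = (-11/338) · (26 / (11/13)) = -1

Interpretation: for a small percentage change in X, the percentage change in Y is approximately -1.00 times as large.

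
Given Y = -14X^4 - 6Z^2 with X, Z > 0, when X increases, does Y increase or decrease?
Y decreases

Taking the partial derivative:
∂Y/∂X = -56X^3

∂Y/∂X = -56X^3 < 0 (assuming positive values)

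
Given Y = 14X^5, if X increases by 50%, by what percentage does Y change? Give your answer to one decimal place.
659.4%

For Y = 14X^5:
If X → X(1 + 0.5)
Then Y → Y · (1 + 0.5)^5
     ≈ Y · 7.5938

Percentage change = ((1 + 0.5)^5 − 1) × 100% ≈ 659.4%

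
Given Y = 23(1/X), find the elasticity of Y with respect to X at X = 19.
Elasticity = -1

Elasticity = (dY/dX) · (X/Y)

dY/dX = -23/X²
At X = 19: dY/dX = -23/361, Y = 23/19

Elasticity = (-23/361) · (19 / (23/19)) = -1

Interpretation: for a small percentage change in X, the percentage change in Y is approximately -1.00 times as large.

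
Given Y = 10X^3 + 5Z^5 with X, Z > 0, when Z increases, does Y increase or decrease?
Y increases

Taking the partial derivative:
∂Y/∂Z = 25Z^4

∂Y/∂Z = 25Z^4 > 0 (assuming positive values)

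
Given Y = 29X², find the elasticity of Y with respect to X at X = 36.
Elasticity = 2

Elasticity = (dY/dX) · (X/Y)

dY/dX = 58·X
At X = 36: dY/dX = 2088, Y = 37584

Elasticity = 2088 · (36 / 37584) = 2

Interpretation: for a small percentage change in X, the percentage change in Y is approximately 2.00 times as large.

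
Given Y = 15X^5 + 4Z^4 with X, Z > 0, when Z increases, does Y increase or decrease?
Y increases

Taking the partial derivative:
∂Y/∂Z = 16Z^3

∂Y/∂Z = 16Z^3 > 0 (assuming positive values)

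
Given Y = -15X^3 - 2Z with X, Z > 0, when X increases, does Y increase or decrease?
Y decreases

Taking the partial derivative:
∂Y/∂X = -45X^2

∂Y/∂X = -45X^2 < 0 (assuming positive values)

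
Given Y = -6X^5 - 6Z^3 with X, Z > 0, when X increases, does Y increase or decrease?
Y decreases

Taking the partial derivative:
∂Y/∂X = -30X^4

∂Y/∂X = -30X^4 < 0 (assuming positive values)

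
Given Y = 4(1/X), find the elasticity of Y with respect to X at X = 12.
Elasticity = -1

Elasticity = (dY/dX) · (X/Y)

dY/dX = -4/X²
At X = 12: dY/dX = -1/36, Y = 1/3

Elasticity = (-1/36) · (12 / (1/3)) = -1

Interpretation: for a small percentage change in X, the percentage change in Y is approximately -1.00 times as large.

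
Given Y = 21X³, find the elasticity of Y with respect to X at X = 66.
Elasticity = 3

Elasticity = (dY/dX) · (X/Y)

dY/dX = 63·X²
At X = 66: dY/dX = 274428, Y = 6037416

Elasticity = 274428 · (66 / 6037416) = 3

Interpretation: for a small percentage change in X, the percentage change in Y is approximately 3.00 times as large.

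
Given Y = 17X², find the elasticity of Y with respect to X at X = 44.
Elasticity = 2

Elasticity = (dY/dX) · (X/Y)

dY/dX = 34·X
At X = 44: dY/dX = 1496, Y = 32912

Elasticity = 1496 · (44 / 32912) = 2

Interpretation: for a small percentage change in X, the percentage change in Y is approximately 2.00 times as large.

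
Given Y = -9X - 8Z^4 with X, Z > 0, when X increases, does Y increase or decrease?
Y decreases

Taking the partial derivative:
∂Y/∂X = -9

∂Y/∂X = -9 < 0 (assuming positive values)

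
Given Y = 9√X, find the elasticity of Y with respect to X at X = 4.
Elasticity = 1/2

Elasticity = (dY/dX) · (X/Y)

dY/dX = 9/(2·√X)
At X = 4: dY/dX = 9/4, Y = 18

Elasticity = (9/4) · (4 / 18) = 1/2

Interpretation: for a small percentage change in X, the percentage change in Y is approximately 0.50 times as large.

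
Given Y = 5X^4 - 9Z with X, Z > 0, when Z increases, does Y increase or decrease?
Y decreases

Taking the partial derivative:
∂Y/∂Z = -9

∂Y/∂Z = -9 < 0 (assuming positive values)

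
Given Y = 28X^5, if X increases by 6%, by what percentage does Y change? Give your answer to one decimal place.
33.8%

For Y = 28X^5:
If X → X(1 + 0.06)
Then Y → Y · (1 + 0.06)^5
     ≈ Y · 1.3382

Percentage change = ((1 + 0.06)^5 − 1) × 100% ≈ 33.8%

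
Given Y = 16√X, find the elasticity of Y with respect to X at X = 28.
Elasticity = 1/2

Elasticity = (dY/dX) · (X/Y)

dY/dX = 8/√X
At X = 28: dY/dX = 4·√7/7, Y = 32·√7

Elasticity = (4·√7/7) · (28 / (32·√7)) = 1/2

Interpretation: for a small percentage change in X, the percentage change in Y is approximately 0.50 times as large.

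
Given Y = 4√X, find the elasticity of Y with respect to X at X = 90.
Elasticity = 1/2

Elasticity = (dY/dX) · (X/Y)

dY/dX = 2/√X
At X = 90: dY/dX = √10/15, Y = 12·√10

Elasticity = (√10/15) · (90 / (12·√10)) = 1/2

Interpretation: for a small percentage change in X, the percentage change in Y is approximately 0.50 times as large.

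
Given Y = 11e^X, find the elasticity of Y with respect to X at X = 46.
Elasticity = 46

Elasticity = (dY/dX) · (X/Y)

dY/dX = 11·e^X
At X = 46: dY/dX = 11·e^46, Y = 11·e^46

Elasticity = (11·e^46) · (46 / (11·e^46)) = 46

Interpretation: for a small percentage change in X, the percentage change in Y is approximately 46.00 times as large.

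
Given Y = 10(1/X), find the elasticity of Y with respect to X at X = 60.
Elasticity = -1

Elasticity = (dY/dX) · (X/Y)

dY/dX = -10/X²
At X = 60: dY/dX = -1/360, Y = 1/6

Elasticity = (-1/360) · (60 / (1/6)) = -1

Interpretation: for a small percentage change in X, the percentage change in Y is approximately -1.00 times as large.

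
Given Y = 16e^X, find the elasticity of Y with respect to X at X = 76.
Elasticity = 76

Elasticity = (dY/dX) · (X/Y)

dY/dX = 16·e^X
At X = 76: dY/dX = 16·e^76, Y = 16·e^76

Elasticity = (16·e^76) · (76 / (16·e^76)) = 76

Interpretation: for a small percentage change in X, the percentage change in Y is approximately 76.00 times as large.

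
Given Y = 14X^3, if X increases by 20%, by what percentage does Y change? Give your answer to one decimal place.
72.8%

For Y = 14X^3:
If X → X(1 + 0.2)
Then Y → Y · (1 + 0.2)^3
     = Y · 1.7280

Percentage change = ((1 + 0.2)^3 − 1) × 100% = 72.8%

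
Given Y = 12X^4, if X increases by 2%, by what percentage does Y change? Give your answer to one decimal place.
8.2%

For Y = 12X^4:
If X → X(1 + 0.02)
Then Y → Y · (1 + 0.02)^4
     ≈ Y · 1.0824

Percentage change = ((1 + 0.02)^4 − 1) × 100% ≈ 8.2%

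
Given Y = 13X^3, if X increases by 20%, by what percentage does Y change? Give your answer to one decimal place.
72.8%

For Y = 13X^3:
If X → X(1 + 0.2)
Then Y → Y · (1 + 0.2)^3
     = Y · 1.7280

Percentage change = ((1 + 0.2)^3 − 1) × 100% = 72.8%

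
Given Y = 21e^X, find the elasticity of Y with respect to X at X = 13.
Elasticity = 13

Elasticity = (dY/dX) · (X/Y)

dY/dX = 21·e^X
At X = 13: dY/dX = 21·e^13, Y = 21·e^13

Elasticity = (21·e^13) · (13 / (21·e^13)) = 13

Interpretation: for a small percentage change in X, the percentage change in Y is approximately 13.00 times as large.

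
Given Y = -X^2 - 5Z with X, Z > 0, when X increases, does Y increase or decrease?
Y decreases

Taking the partial derivative:
∂Y/∂X = -2X

∂Y/∂X = -2X < 0 (assuming positive values)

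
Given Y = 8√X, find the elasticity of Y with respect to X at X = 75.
Elasticity = 1/2

Elasticity = (dY/dX) · (X/Y)

dY/dX = 4/√X
At X = 75: dY/dX = 4·√3/15, Y = 40·√3

Elasticity = (4·√3/15) · (75 / (40·√3)) = 1/2

Interpretation: for a small percentage change in X, the percentage change in Y is approximately 0.50 times as large.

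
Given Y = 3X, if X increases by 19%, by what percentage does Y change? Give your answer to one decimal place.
19.0%

For Y = 3X:
If X → X(1 + 0.19)
Then Y → Y · (1 + 0.19)^1
     = Y · 1.1900

Percentage change = ((1 + 0.19)^1 − 1) × 100% = 19.0%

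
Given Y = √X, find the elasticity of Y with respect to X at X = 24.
Elasticity = 1/2

Elasticity = (dY/dX) · (X/Y)

dY/dX = 1/(2·√X)
At X = 24: dY/dX = √6/24, Y = 2·√6

Elasticity = (√6/24) · (24 / (2·√6)) = 1/2

Interpretation: for a small percentage change in X, the percentage change in Y is approximately 0.50 times as large.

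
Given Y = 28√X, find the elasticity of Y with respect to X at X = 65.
Elasticity = 1/2

Elasticity = (dY/dX) · (X/Y)

dY/dX = 14/√X
At X = 65: dY/dX = 14·√65/65, Y = 28·√65

Elasticity = (14·√65/65) · (65 / (28·√65)) = 1/2

Interpretation: for a small percentage change in X, the percentage change in Y is approximately 0.50 times as large.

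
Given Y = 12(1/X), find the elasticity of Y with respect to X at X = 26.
Elasticity = -1

Elasticity = (dY/dX) · (X/Y)

dY/dX = -12/X²
At X = 26: dY/dX = -3/169, Y = 6/13

Elasticity = (-3/169) · (26 / (6/13)) = -1

Interpretation: for a small percentage change in X, the percentage change in Y is approximately -1.00 times as large.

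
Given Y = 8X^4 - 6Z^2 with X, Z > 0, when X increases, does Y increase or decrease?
Y increases

Taking the partial derivative:
∂Y/∂X = 32X^3

∂Y/∂X = 32X^3 > 0 (assuming positive values)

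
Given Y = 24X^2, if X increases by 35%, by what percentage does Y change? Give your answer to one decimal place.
82.3%

For Y = 24X^2:
If X → X(1 + 0.35)
Then Y → Y · (1 + 0.35)^2
     = Y · 1.8225

Percentage change = ((1 + 0.35)^2 − 1) × 100% ≈ 82.3%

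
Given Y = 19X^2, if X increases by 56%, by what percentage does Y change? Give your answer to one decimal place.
143.4%

For Y = 19X^2:
If X → X(1 + 0.56)
Then Y → Y · (1 + 0.56)^2
     = Y · 2.4336

Percentage change = ((1 + 0.56)^2 − 1) × 100% ≈ 143.4%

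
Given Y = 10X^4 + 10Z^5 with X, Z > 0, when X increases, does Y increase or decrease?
Y increases

Taking the partial derivative:
∂Y/∂X = 40X^3

∂Y/∂X = 40X^3 > 0 (assuming positive values)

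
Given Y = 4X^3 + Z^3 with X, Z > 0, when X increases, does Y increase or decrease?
Y increases

Taking the partial derivative:
∂Y/∂X = 12X^2

∂Y/∂X = 12X^2 > 0 (assuming positive values)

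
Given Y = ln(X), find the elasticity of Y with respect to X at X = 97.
Elasticity = 1/ln(97) ≈ 0.2186

Elasticity = (dY/dX) · (X/Y)

dY/dX = 1/X
At X = 97: dY/dX = 1/97, Y = ln(97)

Elasticity = (1/97) · (97 / (ln(97))) = 1/ln(97) ≈ 0.2186

Interpretation: for a small percentage change in X, the percentage change in Y is approximately 0.22 times as large.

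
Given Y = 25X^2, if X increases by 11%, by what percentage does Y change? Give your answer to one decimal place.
23.2%

For Y = 25X^2:
If X → X(1 + 0.11)
Then Y → Y · (1 + 0.11)^2
     = Y · 1.2321

Percentage change = ((1 + 0.11)^2 − 1) × 100% ≈ 23.2%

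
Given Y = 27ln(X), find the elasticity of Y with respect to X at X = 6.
Elasticity = 1/ln(6) ≈ 0.5581

Elasticity = (dY/dX) · (X/Y)

dY/dX = 27/X
At X = 6: dY/dX = 9/2, Y = 27·ln(6)

Elasticity = (9/2) · (6 / (27·ln(6))) = 1/ln(6) ≈ 0.5581

Interpretation: for a small percentage change in X, the percentage change in Y is approximately 0.56 times as large.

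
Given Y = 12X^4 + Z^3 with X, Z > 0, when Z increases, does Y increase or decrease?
Y increases

Taking the partial derivative:
∂Y/∂Z = 3Z^2

∂Y/∂Z = 3Z^2 > 0 (assuming positive values)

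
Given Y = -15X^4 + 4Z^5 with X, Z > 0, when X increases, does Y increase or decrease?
Y decreases

Taking the partial derivative:
∂Y/∂X = -60X^3

∂Y/∂X = -60X^3 < 0 (assuming positive values)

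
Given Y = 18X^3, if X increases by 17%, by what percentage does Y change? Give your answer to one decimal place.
60.2%

For Y = 18X^3:
If X → X(1 + 0.17)
Then Y → Y · (1 + 0.17)^3
     ≈ Y · 1.6016

Percentage change = ((1 + 0.17)^3 − 1) × 100% ≈ 60.2%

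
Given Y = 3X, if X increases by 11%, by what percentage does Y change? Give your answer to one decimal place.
11.0%

For Y = 3X:
If X → X(1 + 0.11)
Then Y → Y · (1 + 0.11)^1
     = Y · 1.1100

Percentage change = ((1 + 0.11)^1 − 1) × 100% = 11.0%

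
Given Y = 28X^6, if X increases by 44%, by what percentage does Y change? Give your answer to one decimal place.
791.6%

For Y = 28X^6:
If X → X(1 + 0.44)
Then Y → Y · (1 + 0.44)^6
     ≈ Y · 8.9161

Percentage change = ((1 + 0.44)^6 − 1) × 100% ≈ 791.6%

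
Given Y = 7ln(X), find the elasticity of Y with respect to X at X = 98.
Elasticity = 1/ln(98) ≈ 0.2181

Elasticity = (dY/dX) · (X/Y)

dY/dX = 7/X
At X = 98: dY/dX = 1/14, Y = 7·ln(98)

Elasticity = (1/14) · (98 / (7·ln(98))) = 1/ln(98) ≈ 0.2181

Interpretation: for a small percentage change in X, the percentage change in Y is approximately 0.22 times as large.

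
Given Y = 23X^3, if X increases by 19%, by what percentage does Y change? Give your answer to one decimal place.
68.5%

For Y = 23X^3:
If X → X(1 + 0.19)
Then Y → Y · (1 + 0.19)^3
     ≈ Y · 1.6852

Percentage change = ((1 + 0.19)^3 − 1) × 100% ≈ 68.5%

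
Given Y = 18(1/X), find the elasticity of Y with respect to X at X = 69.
Elasticity = -1

Elasticity = (dY/dX) · (X/Y)

dY/dX = -18/X²
At X = 69: dY/dX = -2/529, Y = 6/23

Elasticity = (-2/529) · (69 / (6/23)) = -1

Interpretation: for a small percentage change in X, the percentage change in Y is approximately -1.00 times as large.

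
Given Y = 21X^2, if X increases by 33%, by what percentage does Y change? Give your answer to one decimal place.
76.9%

For Y = 21X^2:
If X → X(1 + 0.33)
Then Y → Y · (1 + 0.33)^2
     = Y · 1.7689

Percentage change = ((1 + 0.33)^2 − 1) × 100% ≈ 76.9%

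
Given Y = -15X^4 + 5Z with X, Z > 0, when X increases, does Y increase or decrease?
Y decreases

Taking the partial derivative:
∂Y/∂X = -60X^3

∂Y/∂X = -60X^3 < 0 (assuming positive values)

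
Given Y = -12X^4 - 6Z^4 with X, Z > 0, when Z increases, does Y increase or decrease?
Y decreases

Taking the partial derivative:
∂Y/∂Z = -24Z^3

∂Y/∂Z = -24Z^3 < 0 (assuming positive values)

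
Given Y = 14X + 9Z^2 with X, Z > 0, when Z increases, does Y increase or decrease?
Y increases

Taking the partial derivative:
∂Y/∂Z = 18Z

∂Y/∂Z = 18Z > 0 (assuming positive values)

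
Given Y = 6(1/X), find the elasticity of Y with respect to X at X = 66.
Elasticity = -1

Elasticity = (dY/dX) · (X/Y)

dY/dX = -6/X²
At X = 66: dY/dX = -1/726, Y = 1/11

Elasticity = (-1/726) · (66 / (1/11)) = -1

Interpretation: for a small percentage change in X, the percentage change in Y is approximately -1.00 times as large.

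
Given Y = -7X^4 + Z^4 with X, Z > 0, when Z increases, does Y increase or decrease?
Y increases

Taking the partial derivative:
∂Y/∂Z = 4Z^3

∂Y/∂Z = 4Z^3 > 0 (assuming positive values)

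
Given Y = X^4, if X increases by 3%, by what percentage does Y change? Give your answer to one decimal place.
12.6%

For Y = X^4:
If X → X(1 + 0.03)
Then Y → Y · (1 + 0.03)^4
     ≈ Y · 1.1255

Percentage change = ((1 + 0.03)^4 − 1) × 100% ≈ 12.6%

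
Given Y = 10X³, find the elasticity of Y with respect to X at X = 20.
Elasticity = 3

Elasticity = (dY/dX) · (X/Y)

dY/dX = 30·X²
At X = 20: dY/dX = 12000, Y = 80000

Elasticity = 12000 · (20 / 80000) = 3

Interpretation: for a small percentage change in X, the percentage change in Y is approximately 3.00 times as large.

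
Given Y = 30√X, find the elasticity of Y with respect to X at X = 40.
Elasticity = 1/2

Elasticity = (dY/dX) · (X/Y)

dY/dX = 15/√X
At X = 40: dY/dX = 3·√10/4, Y = 60·√10

Elasticity = (3·√10/4) · (40 / (60·√10)) = 1/2

Interpretation: for a small percentage change in X, the percentage change in Y is approximately 0.50 times as large.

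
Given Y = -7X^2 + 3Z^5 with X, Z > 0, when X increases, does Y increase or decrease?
Y decreases

Taking the partial derivative:
∂Y/∂X = -14X

∂Y/∂X = -14X < 0 (assuming positive values)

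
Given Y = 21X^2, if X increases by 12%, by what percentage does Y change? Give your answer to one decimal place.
25.4%

For Y = 21X^2:
If X → X(1 + 0.12)
Then Y → Y · (1 + 0.12)^2
     = Y · 1.2544

Percentage change = ((1 + 0.12)^2 − 1) × 100% ≈ 25.4%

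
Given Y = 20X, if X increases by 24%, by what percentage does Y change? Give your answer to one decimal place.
24.0%

For Y = 20X:
If X → X(1 + 0.24)
Then Y → Y · (1 + 0.24)^1
     = Y · 1.2400

Percentage change = ((1 + 0.24)^1 − 1) × 100% = 24.0%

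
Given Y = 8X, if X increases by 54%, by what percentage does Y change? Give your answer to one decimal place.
54.0%

For Y = 8X:
If X → X(1 + 0.54)
Then Y → Y · (1 + 0.54)^1
     = Y · 1.5400

Percentage change = ((1 + 0.54)^1 − 1) × 100% = 54.0%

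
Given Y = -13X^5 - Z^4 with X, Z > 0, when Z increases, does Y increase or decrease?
Y decreases

Taking the partial derivative:
∂Y/∂Z = -4Z^3

∂Y/∂Z = -4Z^3 < 0 (assuming positive values)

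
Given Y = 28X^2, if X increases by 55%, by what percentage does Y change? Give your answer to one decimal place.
140.3%

For Y = 28X^2:
If X → X(1 + 0.55)
Then Y → Y · (1 + 0.55)^2
     = Y · 2.4025

Percentage change = ((1 + 0.55)^2 − 1) × 100% ≈ 140.3%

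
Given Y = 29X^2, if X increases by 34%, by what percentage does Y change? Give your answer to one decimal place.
79.6%

For Y = 29X^2:
If X → X(1 + 0.34)
Then Y → Y · (1 + 0.34)^2
     = Y · 1.7956

Percentage change = ((1 + 0.34)^2 − 1) × 100% ≈ 79.6%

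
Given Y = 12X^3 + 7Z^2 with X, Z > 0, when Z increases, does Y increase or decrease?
Y increases

Taking the partial derivative:
∂Y/∂Z = 14Z

∂Y/∂Z = 14Z > 0 (assuming positive values)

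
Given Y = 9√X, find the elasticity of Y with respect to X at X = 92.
Elasticity = 1/2

Elasticity = (dY/dX) · (X/Y)

dY/dX = 9/(2·√X)
At X = 92: dY/dX = 9·√23/92, Y = 18·√23

Elasticity = (9·√23/92) · (92 / (18·√23)) = 1/2

Interpretation: for a small percentage change in X, the percentage change in Y is approximately 0.50 times as large.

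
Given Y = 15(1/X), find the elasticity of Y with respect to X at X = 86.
Elasticity = -1

Elasticity = (dY/dX) · (X/Y)

dY/dX = -15/X²
At X = 86: dY/dX = -15/7396, Y = 15/86

Elasticity = (-15/7396) · (86 / (15/86)) = -1

Interpretation: for a small percentage change in X, the percentage change in Y is approximately -1.00 times as large.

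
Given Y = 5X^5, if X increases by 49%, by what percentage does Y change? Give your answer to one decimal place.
634.4%

For Y = 5X^5:
If X → X(1 + 0.49)
Then Y → Y · (1 + 0.49)^5
     ≈ Y · 7.3440

Percentage change = ((1 + 0.49)^5 − 1) × 100% ≈ 634.4%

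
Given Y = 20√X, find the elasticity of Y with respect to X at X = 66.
Elasticity = 1/2

Elasticity = (dY/dX) · (X/Y)

dY/dX = 10/√X
At X = 66: dY/dX = 5·√66/33, Y = 20·√66

Elasticity = (5·√66/33) · (66 / (20·√66)) = 1/2

Interpretation: for a small percentage change in X, the percentage change in Y is approximately 0.50 times as large.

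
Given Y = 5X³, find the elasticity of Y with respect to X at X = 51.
Elasticity = 3

Elasticity = (dY/dX) · (X/Y)

dY/dX = 15·X²
At X = 51: dY/dX = 39015, Y = 663255

Elasticity = 39015 · (51 / 663255) = 3

Interpretation: for a small percentage change in X, the percentage change in Y is approximately 3.00 times as large.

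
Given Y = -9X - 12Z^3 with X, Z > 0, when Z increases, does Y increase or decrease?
Y decreases

Taking the partial derivative:
∂Y/∂Z = -36Z^2

∂Y/∂Z = -36Z^2 < 0 (assuming positive values)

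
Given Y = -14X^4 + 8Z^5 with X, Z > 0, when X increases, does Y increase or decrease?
Y decreases

Taking the partial derivative:
∂Y/∂X = -56X^3

∂Y/∂X = -56X^3 < 0 (assuming positive values)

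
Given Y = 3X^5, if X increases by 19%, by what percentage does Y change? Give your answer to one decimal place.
138.6%

For Y = 3X^5:
If X → X(1 + 0.19)
Then Y → Y · (1 + 0.19)^5
     ≈ Y · 2.3864

Percentage change = ((1 + 0.19)^5 − 1) × 100% ≈ 138.6%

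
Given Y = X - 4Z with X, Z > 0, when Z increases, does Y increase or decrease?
Y decreases

Taking the partial derivative:
∂Y/∂Z = -4

∂Y/∂Z = -4 < 0 (assuming positive values)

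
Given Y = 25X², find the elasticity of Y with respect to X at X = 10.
Elasticity = 2

Elasticity = (dY/dX) · (X/Y)

dY/dX = 50·X
At X = 10: dY/dX = 500, Y = 2500

Elasticity = 500 · (10 / 2500) = 2

Interpretation: for a small percentage change in X, the percentage change in Y is approximately 2.00 times as large.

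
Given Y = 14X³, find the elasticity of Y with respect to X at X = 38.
Elasticity = 3

Elasticity = (dY/dX) · (X/Y)

dY/dX = 42·X²
At X = 38: dY/dX = 60648, Y = 768208

Elasticity = 60648 · (38 / 768208) = 3

Interpretation: for a small percentage change in X, the percentage change in Y is approximately 3.00 times as large.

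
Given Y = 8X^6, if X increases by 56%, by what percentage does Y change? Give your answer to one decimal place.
1341.3%

For Y = 8X^6:
If X → X(1 + 0.56)
Then Y → Y · (1 + 0.56)^6
     ≈ Y · 14.4128

Percentage change = ((1 + 0.56)^6 − 1) × 100% ≈ 1341.3%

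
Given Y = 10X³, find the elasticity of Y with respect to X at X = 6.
Elasticity = 3

Elasticity = (dY/dX) · (X/Y)

dY/dX = 30·X²
At X = 6: dY/dX = 1080, Y = 2160

Elasticity = 1080 · (6 / 2160) = 3

Interpretation: for a small percentage change in X, the percentage change in Y is approximately 3.00 times as large.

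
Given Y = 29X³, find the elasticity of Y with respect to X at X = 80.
Elasticity = 3

Elasticity = (dY/dX) · (X/Y)

dY/dX = 87·X²
At X = 80: dY/dX = 556800, Y = 14848000

Elasticity = 556800 · (80 / 14848000) = 3

Interpretation: for a small percentage change in X, the percentage change in Y is approximately 3.00 times as large.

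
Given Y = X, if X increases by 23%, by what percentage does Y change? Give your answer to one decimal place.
23.0%

For Y = X:
If X → X(1 + 0.23)
Then Y → Y · (1 + 0.23)^1
     = Y · 1.2300

Percentage change = ((1 + 0.23)^1 − 1) × 100% = 23.0%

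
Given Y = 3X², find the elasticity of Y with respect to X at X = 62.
Elasticity = 2

Elasticity = (dY/dX) · (X/Y)

dY/dX = 6·X
At X = 62: dY/dX = 372, Y = 11532

Elasticity = 372 · (62 / 11532) = 2

Interpretation: for a small percentage change in X, the percentage change in Y is approximately 2.00 times as large.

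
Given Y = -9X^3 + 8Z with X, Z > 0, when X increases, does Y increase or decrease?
Y decreases

Taking the partial derivative:
∂Y/∂X = -27X^2

∂Y/∂X = -27X^2 < 0 (assuming positive values)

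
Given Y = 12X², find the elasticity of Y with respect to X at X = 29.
Elasticity = 2

Elasticity = (dY/dX) · (X/Y)

dY/dX = 24·X
At X = 29: dY/dX = 696, Y = 10092

Elasticity = 696 · (29 / 10092) = 2

Interpretation: for a small percentage change in X, the percentage change in Y is approximately 2.00 times as large.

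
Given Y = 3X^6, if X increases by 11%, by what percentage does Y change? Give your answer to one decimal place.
87.0%

For Y = 3X^6:
If X → X(1 + 0.11)
Then Y → Y · (1 + 0.11)^6
     ≈ Y · 1.8704

Percentage change = ((1 + 0.11)^6 − 1) × 100% ≈ 87.0%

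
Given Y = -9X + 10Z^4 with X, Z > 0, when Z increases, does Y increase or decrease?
Y increases

Taking the partial derivative:
∂Y/∂Z = 40Z^3

∂Y/∂Z = 40Z^3 > 0 (assuming positive values)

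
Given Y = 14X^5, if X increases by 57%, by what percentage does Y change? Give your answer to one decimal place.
853.9%

For Y = 14X^5:
If X → X(1 + 0.57)
Then Y → Y · (1 + 0.57)^5
     ≈ Y · 9.5389

Percentage change = ((1 + 0.57)^5 − 1) × 100% ≈ 853.9%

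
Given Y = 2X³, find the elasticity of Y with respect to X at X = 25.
Elasticity = 3

Elasticity = (dY/dX) · (X/Y)

dY/dX = 6·X²
At X = 25: dY/dX = 3750, Y = 31250

Elasticity = 3750 · (25 / 31250) = 3

Interpretation: for a small percentage change in X, the percentage change in Y is approximately 3.00 times as large.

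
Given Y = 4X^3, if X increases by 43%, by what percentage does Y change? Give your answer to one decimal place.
192.4%

For Y = 4X^3:
If X → X(1 + 0.43)
Then Y → Y · (1 + 0.43)^3
     ≈ Y · 2.9242

Percentage change = ((1 + 0.43)^3 − 1) × 100% ≈ 192.4%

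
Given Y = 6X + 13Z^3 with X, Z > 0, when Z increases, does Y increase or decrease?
Y increases

Taking the partial derivative:
∂Y/∂Z = 39Z^2

∂Y/∂Z = 39Z^2 > 0 (assuming positive values)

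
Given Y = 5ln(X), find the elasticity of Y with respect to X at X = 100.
Elasticity = 1/ln(100) ≈ 0.2171

Elasticity = (dY/dX) · (X/Y)

dY/dX = 5/X
At X = 100: dY/dX = 1/20, Y = 5·ln(100)

Elasticity = (1/20) · (100 / (5·ln(100))) = 1/ln(100) ≈ 0.2171

Interpretation: for a small percentage change in X, the percentage change in Y is approximately 0.22 times as large.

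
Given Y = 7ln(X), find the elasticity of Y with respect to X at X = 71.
Elasticity = 1/ln(71) ≈ 0.2346

Elasticity = (dY/dX) · (X/Y)

dY/dX = 7/X
At X = 71: dY/dX = 7/71, Y = 7·ln(71)

Elasticity = (7/71) · (71 / (7·ln(71))) = 1/ln(71) ≈ 0.2346

Interpretation: for a small percentage change in X, the percentage change in Y is approximately 0.23 times as large.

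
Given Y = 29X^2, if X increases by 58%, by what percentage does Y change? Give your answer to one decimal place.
149.6%

For Y = 29X^2:
If X → X(1 + 0.58)
Then Y → Y · (1 + 0.58)^2
     = Y · 2.4964

Percentage change = ((1 + 0.58)^2 − 1) × 100% ≈ 149.6%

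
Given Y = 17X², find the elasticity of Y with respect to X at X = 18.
Elasticity = 2

Elasticity = (dY/dX) · (X/Y)

dY/dX = 34·X
At X = 18: dY/dX = 612, Y = 5508

Elasticity = 612 · (18 / 5508) = 2

Interpretation: for a small percentage change in X, the percentage change in Y is approximately 2.00 times as large.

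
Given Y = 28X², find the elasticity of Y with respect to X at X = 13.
Elasticity = 2

Elasticity = (dY/dX) · (X/Y)

dY/dX = 56·X
At X = 13: dY/dX = 728, Y = 4732

Elasticity = 728 · (13 / 4732) = 2

Interpretation: for a small percentage change in X, the percentage change in Y is approximately 2.00 times as large.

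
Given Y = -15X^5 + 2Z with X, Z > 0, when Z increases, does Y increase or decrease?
Y increases

Taking the partial derivative:
∂Y/∂Z = 2

∂Y/∂Z = 2 > 0 (assuming positive values)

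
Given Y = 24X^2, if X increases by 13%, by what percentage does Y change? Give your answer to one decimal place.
27.7%

For Y = 24X^2:
If X → X(1 + 0.13)
Then Y → Y · (1 + 0.13)^2
     = Y · 1.2769

Percentage change = ((1 + 0.13)^2 − 1) × 100% ≈ 27.7%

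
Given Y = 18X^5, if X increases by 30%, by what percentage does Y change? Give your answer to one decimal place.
271.3%

For Y = 18X^5:
If X → X(1 + 0.3)
Then Y → Y · (1 + 0.3)^5
     ≈ Y · 3.7129

Percentage change = ((1 + 0.3)^5 − 1) × 100% ≈ 271.3%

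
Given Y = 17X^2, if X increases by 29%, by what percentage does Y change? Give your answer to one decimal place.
66.4%

For Y = 17X^2:
If X → X(1 + 0.29)
Then Y → Y · (1 + 0.29)^2
     = Y · 1.6641

Percentage change = ((1 + 0.29)^2 − 1) × 100% ≈ 66.4%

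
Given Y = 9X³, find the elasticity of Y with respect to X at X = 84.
Elasticity = 3

Elasticity = (dY/dX) · (X/Y)

dY/dX = 27·X²
At X = 84: dY/dX = 190512, Y = 5334336

Elasticity = 190512 · (84 / 5334336) = 3

Interpretation: for a small percentage change in X, the percentage change in Y is approximately 3.00 times as large.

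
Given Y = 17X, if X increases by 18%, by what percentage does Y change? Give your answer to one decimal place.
18.0%

For Y = 17X:
If X → X(1 + 0.18)
Then Y → Y · (1 + 0.18)^1
     = Y · 1.1800

Percentage change = ((1 + 0.18)^1 − 1) × 100% = 18.0%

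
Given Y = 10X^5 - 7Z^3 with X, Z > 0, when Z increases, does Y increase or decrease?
Y decreases

Taking the partial derivative:
∂Y/∂Z = -21Z^2

∂Y/∂Z = -21Z^2 < 0 (assuming positive values)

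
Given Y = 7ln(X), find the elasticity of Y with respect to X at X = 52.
Elasticity = 1/ln(52) ≈ 0.2531

Elasticity = (dY/dX) · (X/Y)

dY/dX = 7/X
At X = 52: dY/dX = 7/52, Y = 7·ln(52)

Elasticity = (7/52) · (52 / (7·ln(52))) = 1/ln(52) ≈ 0.2531

Interpretation: for a small percentage change in X, the percentage change in Y is approximately 0.25 times as large.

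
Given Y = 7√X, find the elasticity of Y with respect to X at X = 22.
Elasticity = 1/2

Elasticity = (dY/dX) · (X/Y)

dY/dX = 7/(2·√X)
At X = 22: dY/dX = 7·√22/44, Y = 7·√22

Elasticity = (7·√22/44) · (22 / (7·√22)) = 1/2

Interpretation: for a small percentage change in X, the percentage change in Y is approximately 0.50 times as large.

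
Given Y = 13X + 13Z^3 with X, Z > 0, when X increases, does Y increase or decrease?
Y increases

Taking the partial derivative:
∂Y/∂X = 13

∂Y/∂X = 13 > 0 (assuming positive values)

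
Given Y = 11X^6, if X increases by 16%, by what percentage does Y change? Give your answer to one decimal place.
143.6%

For Y = 11X^6:
If X → X(1 + 0.16)
Then Y → Y · (1 + 0.16)^6
     ≈ Y · 2.4364

Percentage change = ((1 + 0.16)^6 − 1) × 100% ≈ 143.6%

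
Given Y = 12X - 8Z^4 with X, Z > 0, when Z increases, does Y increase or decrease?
Y decreases

Taking the partial derivative:
∂Y/∂Z = -32Z^3

∂Y/∂Z = -32Z^3 < 0 (assuming positive values)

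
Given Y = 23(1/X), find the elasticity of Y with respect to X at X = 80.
Elasticity = -1

Elasticity = (dY/dX) · (X/Y)

dY/dX = -23/X²
At X = 80: dY/dX = -23/6400, Y = 23/80

Elasticity = (-23/6400) · (80 / (23/80)) = -1

Interpretation: for a small percentage change in X, the percentage change in Y is approximately -1.00 times as large.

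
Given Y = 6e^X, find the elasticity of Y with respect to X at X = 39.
Elasticity = 39

Elasticity = (dY/dX) · (X/Y)

dY/dX = 6·e^X
At X = 39: dY/dX = 6·e^39, Y = 6·e^39

Elasticity = (6·e^39) · (39 / (6·e^39)) = 39

Interpretation: for a small percentage change in X, the percentage change in Y is approximately 39.00 times as large.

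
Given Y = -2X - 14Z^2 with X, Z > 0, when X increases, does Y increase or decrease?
Y decreases

Taking the partial derivative:
∂Y/∂X = -2

∂Y/∂X = -2 < 0 (assuming positive values)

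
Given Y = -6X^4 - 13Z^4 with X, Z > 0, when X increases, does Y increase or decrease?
Y decreases

Taking the partial derivative:
∂Y/∂X = -24X^3

∂Y/∂X = -24X^3 < 0 (assuming positive values)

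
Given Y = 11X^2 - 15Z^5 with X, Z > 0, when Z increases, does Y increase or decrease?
Y decreases

Taking the partial derivative:
∂Y/∂Z = -75Z^4

∂Y/∂Z = -75Z^4 < 0 (assuming positive values)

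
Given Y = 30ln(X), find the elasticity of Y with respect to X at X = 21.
Elasticity = 1/ln(21) ≈ 0.3285

Elasticity = (dY/dX) · (X/Y)

dY/dX = 30/X
At X = 21: dY/dX = 10/7, Y = 30·ln(21)

Elasticity = (10/7) · (21 / (30·ln(21))) = 1/ln(21) ≈ 0.3285

Interpretation: for a small percentage change in X, the percentage change in Y is approximately 0.33 times as large.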